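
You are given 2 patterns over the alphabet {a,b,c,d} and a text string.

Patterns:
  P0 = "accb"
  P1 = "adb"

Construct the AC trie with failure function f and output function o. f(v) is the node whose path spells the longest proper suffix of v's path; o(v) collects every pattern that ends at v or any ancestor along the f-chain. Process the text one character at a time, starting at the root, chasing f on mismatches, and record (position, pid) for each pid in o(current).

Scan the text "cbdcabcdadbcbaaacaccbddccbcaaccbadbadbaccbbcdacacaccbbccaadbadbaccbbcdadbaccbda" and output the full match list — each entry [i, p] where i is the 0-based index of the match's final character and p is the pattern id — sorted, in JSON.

Construct AC machine:
Trie nodes:
  n0 'ε': a→1
  n1 'a': c→2 d→5
  n2 'ac': c→3
  n3 'acc': b→4
  n4 'accb': ·  ←P0
  n5 'ad': b→6
  n6 'adb': ·  ←P1

Failure links (BFS by depth):
  n1('a'): parent n0 fail=0; on 'a' 0 → fail=0;  out ∅∪∅=∅
  n2('ac'): parent n1 fail=0; on 'c' 0 → fail=0;  out ∅∪∅=∅
  n5('ad'): parent n1 fail=0; on 'd' 0 → fail=0;  out ∅∪∅=∅
  n3('acc'): parent n2 fail=0; on 'c' 0 → fail=0;  out ∅∪∅=∅
  n6('adb'): parent n5 fail=0; on 'b' 0 → fail=0;  out {1}∪∅={1}
  n4('accb'): parent n3 fail=0; on 'b' 0 → fail=0;  out {0}∪∅={0}

Scan:
pos 0 'c': at 0
pos 1 'b': at 0
pos 2 'd': at 0
pos 3 'c': at 0
pos 4 'a': at 1
pos 5 'b': at 0 ·f
pos 6 'c': at 0
pos 7 'd': at 0
pos 8 'a': at 1
pos 9 'd': at 5
pos 10 'b': at 6  → match P1@[8:10]
pos 11 'c': at 0 ·f
pos 12 'b': at 0
pos 13 'a': at 1
pos 14 'a': at 1 ·f
pos 15 'a': at 1 ·f
pos 16 'c': at 2
pos 17 'a': at 1 ·f
pos 18 'c': at 2
pos 19 'c': at 3
pos 20 'b': at 4  → match P0@[17:20]
pos 21 'd': at 0 ·f
pos 22 'd': at 0
pos 23 'c': at 0
pos 24 'c': at 0
pos 25 'b': at 0
pos 26 'c': at 0
pos 27 'a': at 1
pos 28 'a': at 1 ·f
pos 29 'c': at 2
pos 30 'c': at 3
pos 31 'b': at 4  → match P0@[28:31]
pos 32 'a': at 1 ·f
pos 33 'd': at 5
pos 34 'b': at 6  → match P1@[32:34]
pos 35 'a': at 1 ·f
pos 36 'd': at 5
pos 37 'b': at 6  → match P1@[35:37]
pos 38 'a': at 1 ·f
pos 39 'c': at 2
pos 40 'c': at 3
pos 41 'b': at 4  → match P0@[38:41]
pos 42 'b': at 0 ·f
pos 43 'c': at 0
pos 44 'd': at 0
pos 45 'a': at 1
pos 46 'c': at 2
pos 47 'a': at 1 ·f
pos 48 'c': at 2
pos 49 'a': at 1 ·f
pos 50 'c': at 2
pos 51 'c': at 3
pos 52 'b': at 4  → match P0@[49:52]
pos 53 'b': at 0 ·f
pos 54 'c': at 0
pos 55 'c': at 0
pos 56 'a': at 1
pos 57 'a': at 1 ·f
pos 58 'd': at 5
pos 59 'b': at 6  → match P1@[57:59]
pos 60 'a': at 1 ·f
pos 61 'd': at 5
pos 62 'b': at 6  → match P1@[60:62]
pos 63 'a': at 1 ·f
pos 64 'c': at 2
pos 65 'c': at 3
pos 66 'b': at 4  → match P0@[63:66]
pos 67 'b': at 0 ·f
pos 68 'c': at 0
pos 69 'd': at 0
pos 70 'a': at 1
pos 71 'd': at 5
pos 72 'b': at 6  → match P1@[70:72]
pos 73 'a': at 1 ·f
pos 74 'c': at 2
pos 75 'c': at 3
pos 76 'b': at 4  → match P0@[73:76]
pos 77 'd': at 0 ·f
pos 78 'a': at 1

All matches (sorted): [[10,1],[20,0],[31,0],[34,1],[37,1],[41,0],[52,0],[59,1],[62,1],[66,0],[72,1],[76,0]]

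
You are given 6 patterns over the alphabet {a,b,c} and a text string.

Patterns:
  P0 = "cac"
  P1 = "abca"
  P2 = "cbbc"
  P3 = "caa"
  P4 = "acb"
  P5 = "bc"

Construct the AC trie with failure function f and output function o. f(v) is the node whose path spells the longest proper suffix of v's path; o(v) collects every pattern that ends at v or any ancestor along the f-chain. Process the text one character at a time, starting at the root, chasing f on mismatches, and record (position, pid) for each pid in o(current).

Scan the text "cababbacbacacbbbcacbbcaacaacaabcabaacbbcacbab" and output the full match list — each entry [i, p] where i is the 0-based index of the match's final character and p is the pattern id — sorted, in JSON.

Construct AC machine:
Trie (insert patterns):
  0='ε' goto a→4 b→14 c→1
  1='c' goto a→2 b→8
  2='ca' goto a→11 c→3
  3='cac' goto ·  [P0 ends]
  4='a' goto b→5 c→12
  5='ab' goto c→6
  6='abc' goto a→7
  7='abca' goto ·  [P1 ends]
  8='cb' goto b→9
  9='cbb' goto c→10
  10='cbbc' goto ·  [P2 ends]
  11='caa' goto ·  [P3 ends]
  12='ac' goto b→13
  13='acb' goto ·  [P4 ends]
  14='b' goto c→15
  15='bc' goto ·  [P5 ends]

BFS fail/out derivation:
  fail(1) 'c': from fail(0)=0 chase 'c': 0 ⇒ 0;  out=∅∪out(0)=∅
  fail(4) 'a': from fail(0)=0 chase 'a': 0 ⇒ 0;  out=∅∪out(0)=∅
  fail(14) 'b': from fail(0)=0 chase 'b': 0 ⇒ 0;  out=∅∪out(0)=∅
  fail(2) 'ca': from fail(1)=0 chase 'a': 0 ⇒ 4;  out=∅∪out(4)=∅
  fail(5) 'ab': from fail(4)=0 chase 'b': 0 ⇒ 14;  out=∅∪out(14)=∅
  fail(8) 'cb': from fail(1)=0 chase 'b': 0 ⇒ 14;  out=∅∪out(14)=∅
  fail(12) 'ac': from fail(4)=0 chase 'c': 0 ⇒ 1;  out=∅∪out(1)=∅
  fail(15) 'bc': from fail(14)=0 chase 'c': 0 ⇒ 1;  out={5}∪out(1)={5}
  fail(3) 'cac': from fail(2)=4 chase 'c': 4 ⇒ 12;  out={0}∪out(12)={0}
  fail(6) 'abc': from fail(5)=14 chase 'c': 14 ⇒ 15;  out=∅∪out(15)={5}
  fail(9) 'cbb': from fail(8)=14 chase 'b': 14→0 ⇒ 14;  out=∅∪out(14)=∅
  fail(11) 'caa': from fail(2)=4 chase 'a': 4→0 ⇒ 4;  out={3}∪out(4)={3}
  fail(13) 'acb': from fail(12)=1 chase 'b': 1 ⇒ 8;  out={4}∪out(8)={4}
  fail(7) 'abca': from fail(6)=15 chase 'a': 15→1 ⇒ 2;  out={1}∪out(2)={1}
  fail(10) 'cbbc': from fail(9)=14 chase 'c': 14 ⇒ 15;  out={2}∪out(15)={2,5}

Scan:
pos 0 'c': at 1
pos 1 'a': at 2
pos 2 'b': at 5 ·f
pos 3 'a': at 4 ·f
pos 4 'b': at 5
pos 5 'b': at 14 ·f
pos 6 'a': at 4 ·f
pos 7 'c': at 12
pos 8 'b': at 13  emit P4@[6:8]
pos 9 'a': at 4 ·f
pos 10 'c': at 12
pos 11 'a': at 2 ·f
pos 12 'c': at 3  emit P0@[10:12]
pos 13 'b': at 13 ·f  emit P4@[11:13]
pos 14 'b': at 9 ·f
pos 15 'b': at 14 ·f
pos 16 'c': at 15  emit P5@[15:16]
pos 17 'a': at 2 ·f
pos 18 'c': at 3  emit P0@[16:18]
pos 19 'b': at 13 ·f  emit P4@[17:19]
pos 20 'b': at 9 ·f
pos 21 'c': at 10  emit P2@[18:21],P5@[20:21]
pos 22 'a': at 2 ·f
pos 23 'a': at 11  emit P3@[21:23]
pos 24 'c': at 12 ·f
pos 25 'a': at 2 ·f
pos 26 'a': at 11  emit P3@[24:26]
pos 27 'c': at 12 ·f
pos 28 'a': at 2 ·f
pos 29 'a': at 11  emit P3@[27:29]
pos 30 'b': at 5 ·f
pos 31 'c': at 6  emit P5@[30:31]
pos 32 'a': at 7  emit P1@[29:32]
pos 33 'b': at 5 ·f
pos 34 'a': at 4 ·f
pos 35 'a': at 4 ·f
pos 36 'c': at 12
pos 37 'b': at 13  emit P4@[35:37]
pos 38 'b': at 9 ·f
pos 39 'c': at 10  emit P2@[36:39],P5@[38:39]
pos 40 'a': at 2 ·f
pos 41 'c': at 3  emit P0@[39:41]
pos 42 'b': at 13 ·f  emit P4@[40:42]
pos 43 'a': at 4 ·f
pos 44 'b': at 5

Result: [[8,4],[12,0],[13,4],[16,5],[18,0],[19,4],[21,2],[21,5],[23,3],[26,3],[29,3],[31,5],[32,1],[37,4],[39,2],[39,5],[41,0],[42,4]]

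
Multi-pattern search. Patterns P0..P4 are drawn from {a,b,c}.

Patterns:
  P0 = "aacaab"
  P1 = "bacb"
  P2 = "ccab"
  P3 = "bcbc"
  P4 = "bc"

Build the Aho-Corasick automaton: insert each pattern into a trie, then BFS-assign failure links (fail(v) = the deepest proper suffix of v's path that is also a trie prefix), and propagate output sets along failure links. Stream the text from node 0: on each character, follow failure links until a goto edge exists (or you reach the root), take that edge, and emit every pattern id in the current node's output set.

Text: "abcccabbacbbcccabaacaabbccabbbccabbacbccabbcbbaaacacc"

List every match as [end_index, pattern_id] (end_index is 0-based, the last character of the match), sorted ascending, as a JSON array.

Build:
Trie (insert patterns):
  n0 'ε': a→1 b→7 c→11
  n1 'a': a→2
  n2 'aa': c→3
  n3 'aac': a→4
  n4 'aaca': a→5
  n5 'aacaa': b→6
  n6 'aacaab': ·  ←P0
  n7 'b': a→8 c→15
  n8 'ba': c→9
  n9 'bac': b→10
  n10 'bacb': ·  ←P1
  n11 'c': c→12
  n12 'cc': a→13
  n13 'cca': b→14
  n14 'ccab': ·  ←P2
  n15 'bc': b→16  ←P4
  n16 'bcb': c→17
  n17 'bcbc': ·  ←P3

Failure links (BFS by depth):
  n1('a'): parent n0 fail=0; on 'a' 0 → fail=0;  out ∅∪∅=∅
  n7('b'): parent n0 fail=0; on 'b' 0 → fail=0;  out ∅∪∅=∅
  n11('c'): parent n0 fail=0; on 'c' 0 → fail=0;  out ∅∪∅=∅
  n2('aa'): parent n1 fail=0; on 'a' 0 → fail=1;  out ∅∪∅=∅
  n8('ba'): parent n7 fail=0; on 'a' 0 → fail=1;  out ∅∪∅=∅
  n12('cc'): parent n11 fail=0; on 'c' 0 → fail=11;  out ∅∪∅=∅
  n15('bc'): parent n7 fail=0; on 'c' 0 → fail=11;  out {4}∪∅={4}
  n3('aac'): parent n2 fail=1; on 'c' 1→0 → fail=11;  out ∅∪∅=∅
  n9('bac'): parent n8 fail=1; on 'c' 1→0 → fail=11;  out ∅∪∅=∅
  n13('cca'): parent n12 fail=11; on 'a' 11→0 → fail=1;  out ∅∪∅=∅
  n16('bcb'): parent n15 fail=11; on 'b' 11→0 → fail=7;  out ∅∪∅=∅
  n4('aaca'): parent n3 fail=11; on 'a' 11→0 → fail=1;  out ∅∪∅=∅
  n10('bacb'): parent n9 fail=11; on 'b' 11→0 → fail=7;  out {1}∪∅={1}
  n14('ccab'): parent n13 fail=1; on 'b' 1→0 → fail=7;  out {2}∪∅={2}
  n17('bcbc'): parent n16 fail=7; on 'c' 7 → fail=15;  out {3}∪{4}={3,4}
  n5('aacaa'): parent n4 fail=1; on 'a' 1 → fail=2;  out ∅∪∅=∅
  n6('aacaab'): parent n5 fail=2; on 'b' 2→1→0 → fail=7;  out {0}∪∅={0}

Scan:
pos 0 'a': at 1
pos 1 'b': at 7 ·f
pos 2 'c': at 15  ** P4@[1:2]
pos 3 'c': at 12 ·f
pos 4 'c': at 12 ·f
pos 5 'a': at 13
pos 6 'b': at 14  ** P2@[3:6]
pos 7 'b': at 7 ·f
pos 8 'a': at 8
pos 9 'c': at 9
pos 10 'b': at 10  ** P1@[7:10]
pos 11 'b': at 7 ·f
pos 12 'c': at 15  ** P4@[11:12]
pos 13 'c': at 12 ·f
pos 14 'c': at 12 ·f
pos 15 'a': at 13
pos 16 'b': at 14  ** P2@[13:16]
pos 17 'a': at 8 ·f
pos 18 'a': at 2 ·f
pos 19 'c': at 3
pos 20 'a': at 4
pos 21 'a': at 5
pos 22 'b': at 6  ** P0@[17:22]
pos 23 'b': at 7 ·f
pos 24 'c': at 15  ** P4@[23:24]
pos 25 'c': at 12 ·f
pos 26 'a': at 13
pos 27 'b': at 14  ** P2@[24:27]
pos 28 'b': at 7 ·f
pos 29 'b': at 7 ·f
pos 30 'c': at 15  ** P4@[29:30]
pos 31 'c': at 12 ·f
pos 32 'a': at 13
pos 33 'b': at 14  ** P2@[30:33]
pos 34 'b': at 7 ·f
pos 35 'a': at 8
pos 36 'c': at 9
pos 37 'b': at 10  ** P1@[34:37]
pos 38 'c': at 15 ·f  ** P4@[37:38]
pos 39 'c': at 12 ·f
pos 40 'a': at 13
pos 41 'b': at 14  ** P2@[38:41]
pos 42 'b': at 7 ·f
pos 43 'c': at 15  ** P4@[42:43]
pos 44 'b': at 16
pos 45 'b': at 7 ·f
pos 46 'a': at 8
pos 47 'a': at 2 ·f
pos 48 'a': at 2 ·f
pos 49 'c': at 3
pos 50 'a': at 4
pos 51 'c': at 11 ·f
pos 52 'c': at 12

All matches (sorted): [[2,4],[6,2],[10,1],[12,4],[16,2],[22,0],[24,4],[27,2],[30,4],[33,2],[37,1],[38,4],[41,2],[43,4]]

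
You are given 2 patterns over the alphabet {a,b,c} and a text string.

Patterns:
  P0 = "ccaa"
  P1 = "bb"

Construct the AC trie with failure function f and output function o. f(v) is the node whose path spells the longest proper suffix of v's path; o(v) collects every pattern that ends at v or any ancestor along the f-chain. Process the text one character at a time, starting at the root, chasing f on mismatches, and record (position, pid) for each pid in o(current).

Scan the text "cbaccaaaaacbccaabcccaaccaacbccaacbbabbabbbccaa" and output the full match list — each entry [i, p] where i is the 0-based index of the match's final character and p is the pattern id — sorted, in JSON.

Build automaton:
Trie (insert patterns):
  n0 'ε': b→5 c→1
  n1 'c': c→2
  n2 'cc': a→3
  n3 'cca': a→4
  n4 'ccaa': ·  ←P0
  n5 'b': b→6
  n6 'bb': ·  ←P1

Failure links (BFS by depth):
  n1('c'): parent n0 fail=0; on 'c' 0 → fail=0;  out ∅∪∅=∅
  n5('b'): parent n0 fail=0; on 'b' 0 → fail=0;  out ∅∪∅=∅
  n2('cc'): parent n1 fail=0; on 'c' 0 → fail=1;  out ∅∪∅=∅
  n6('bb'): parent n5 fail=0; on 'b' 0 → fail=5;  out {1}∪∅={1}
  n3('cca'): parent n2 fail=1; on 'a' 1→0 → fail=0;  out ∅∪∅=∅
  n4('ccaa'): parent n3 fail=0; on 'a' 0 → fail=0;  out {0}∪∅={0}

Text stream:
i=0 'c': node 0→1
i=1 'b': node 1→5 ·f
i=2 'a': node 5→0 ·f
i=3 'c': node 0→1
i=4 'c': node 1→2
i=5 'a': node 2→3
i=6 'a': node 3→4  ** P0@[3:6]
i=7 'a': node 4→0 ·f
i=8 'a': node 0→0
i=9 'a': node 0→0
i=10 'c': node 0→1
i=11 'b': node 1→5 ·f
i=12 'c': node 5→1 ·f
i=13 'c': node 1→2
i=14 'a': node 2→3
i=15 'a': node 3→4  ** P0@[12:15]
i=16 'b': node 4→5 ·f
i=17 'c': node 5→1 ·f
i=18 'c': node 1→2
i=19 'c': node 2→2 ·f
i=20 'a': node 2→3
i=21 'a': node 3→4  ** P0@[18:21]
i=22 'c': node 4→1 ·f
i=23 'c': node 1→2
i=24 'a': node 2→3
i=25 'a': node 3→4  ** P0@[22:25]
i=26 'c': node 4→1 ·f
i=27 'b': node 1→5 ·f
i=28 'c': node 5→1 ·f
i=29 'c': node 1→2
i=30 'a': node 2→3
i=31 'a': node 3→4  ** P0@[28:31]
i=32 'c': node 4→1 ·f
i=33 'b': node 1→5 ·f
i=34 'b': node 5→6  ** P1@[33:34]
i=35 'a': node 6→0 ·f
i=36 'b': node 0→5
i=37 'b': node 5→6  ** P1@[36:37]
i=38 'a': node 6→0 ·f
i=39 'b': node 0→5
i=40 'b': node 5→6  ** P1@[39:40]
i=41 'b': node 6→6 ·f  ** P1@[40:41]
i=42 'c': node 6→1 ·f
i=43 'c': node 1→2
i=44 'a': node 2→3
i=45 'a': node 3→4  ** P0@[42:45]

Result: [[6,0],[15,0],[21,0],[25,0],[31,0],[34,1],[37,1],[40,1],[41,1],[45,0]]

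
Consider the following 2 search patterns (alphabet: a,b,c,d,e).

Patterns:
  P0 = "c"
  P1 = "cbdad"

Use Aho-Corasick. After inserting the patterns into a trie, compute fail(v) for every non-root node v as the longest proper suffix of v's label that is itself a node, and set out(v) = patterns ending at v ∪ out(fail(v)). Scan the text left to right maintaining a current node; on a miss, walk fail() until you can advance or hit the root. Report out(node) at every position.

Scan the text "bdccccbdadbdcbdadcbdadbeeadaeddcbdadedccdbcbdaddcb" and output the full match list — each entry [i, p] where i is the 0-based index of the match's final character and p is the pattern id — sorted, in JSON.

Construct AC machine:
Trie nodes:
  n0 'ε': c→1
  n1 'c': b→2  [P0 ends]
  n2 'cb': d→3
  n3 'cbd': a→4
  n4 'cbda': d→5
  n5 'cbdad': ·  [P1 ends]

Failure links (BFS by depth):
  n1('c'): parent n0 fail=0; on 'c' 0 → fail=0;  out {0}∪∅={0}
  n2('cb'): parent n1 fail=0; on 'b' 0 → fail=0;  out ∅∪∅=∅
  n3('cbd'): parent n2 fail=0; on 'd' 0 → fail=0;  out ∅∪∅=∅
  n4('cbda'): parent n3 fail=0; on 'a' 0 → fail=0;  out ∅∪∅=∅
  n5('cbdad'): parent n4 fail=0; on 'd' 0 → fail=0;  out {1}∪∅={1}

Text stream:
i=0 'b': node 0→0
i=1 'd': node 0→0
i=2 'c': node 0→1  emit P0@[2:2]
i=3 'c': node 1→1 (fail-walked)  emit P0@[3:3]
i=4 'c': node 1→1 (fail-walked)  emit P0@[4:4]
i=5 'c': node 1→1 (fail-walked)  emit P0@[5:5]
i=6 'b': node 1→2
i=7 'd': node 2→3
i=8 'a': node 3→4
i=9 'd': node 4→5  emit P1@[5:9]
i=10 'b': node 5→0 (fail-walked)
i=11 'd': node 0→0
i=12 'c': node 0→1  emit P0@[12:12]
i=13 'b': node 1→2
i=14 'd': node 2→3
i=15 'a': node 3→4
i=16 'd': node 4→5  emit P1@[12:16]
i=17 'c': node 5→1 (fail-walked)  emit P0@[17:17]
i=18 'b': node 1→2
i=19 'd': node 2→3
i=20 'a': node 3→4
i=21 'd': node 4→5  emit P1@[17:21]
i=22 'b': node 5→0 (fail-walked)
i=23 'e': node 0→0
i=24 'e': node 0→0
i=25 'a': node 0→0
i=26 'd': node 0→0
i=27 'a': node 0→0
i=28 'e': node 0→0
i=29 'd': node 0→0
i=30 'd': node 0→0
i=31 'c': node 0→1  emit P0@[31:31]
i=32 'b': node 1→2
i=33 'd': node 2→3
i=34 'a': node 3→4
i=35 'd': node 4→5  emit P1@[31:35]
i=36 'e': node 5→0 (fail-walked)
i=37 'd': node 0→0
i=38 'c': node 0→1  emit P0@[38:38]
i=39 'c': node 1→1 (fail-walked)  emit P0@[39:39]
i=40 'd': node 1→0 (fail-walked)
i=41 'b': node 0→0
i=42 'c': node 0→1  emit P0@[42:42]
i=43 'b': node 1→2
i=44 'd': node 2→3
i=45 'a': node 3→4
i=46 'd': node 4→5  emit P1@[42:46]
i=47 'd': node 5→0 (fail-walked)
i=48 'c': node 0→1  emit P0@[48:48]
i=49 'b': node 1→2

Matches: [[2,0],[3,0],[4,0],[5,0],[9,1],[12,0],[16,1],[17,0],[21,1],[31,0],[35,1],[38,0],[39,0],[42,0],[46,1],[48,0]]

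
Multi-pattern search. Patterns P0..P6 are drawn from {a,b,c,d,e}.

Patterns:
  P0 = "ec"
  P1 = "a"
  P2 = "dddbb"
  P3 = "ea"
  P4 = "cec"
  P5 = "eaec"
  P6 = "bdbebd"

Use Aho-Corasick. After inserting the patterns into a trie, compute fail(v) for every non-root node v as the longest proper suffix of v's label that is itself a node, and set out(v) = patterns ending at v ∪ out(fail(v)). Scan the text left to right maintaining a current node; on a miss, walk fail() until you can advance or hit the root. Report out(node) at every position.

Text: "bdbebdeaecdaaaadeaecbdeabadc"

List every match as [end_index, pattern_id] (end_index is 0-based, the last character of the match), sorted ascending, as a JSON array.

Build automaton:
Trie (insert patterns):
  0='ε' goto a→3 b→15 c→10 d→4 e→1
  1='e' goto a→9 c→2
  2='ec' goto ·  ←P0
  3='a' goto ·  ←P1
  4='d' goto d→5
  5='dd' goto d→6
  6='ddd' goto b→7
  7='dddb' goto b→8
  8='dddbb' goto ·  ←P2
  9='ea' goto e→13  ←P3
  10='c' goto e→11
  11='ce' goto c→12
  12='cec' goto ·  ←P4
  13='eae' goto c→14
  14='eaec' goto ·  ←P5
  15='b' goto d→16
  16='bd' goto b→17
  17='bdb' goto e→18
  18='bdbe' goto b→19
  19='bdbeb' goto d→20
  20='bdbebd' goto ·  ←P6

Failure links (BFS by depth):
  fail(1) 'e': from fail(0)=0 chase 'e': 0 ⇒ 0;  out=∅∪out(0)=∅
  fail(3) 'a': from fail(0)=0 chase 'a': 0 ⇒ 0;  out={1}∪out(0)={1}
  fail(4) 'd': from fail(0)=0 chase 'd': 0 ⇒ 0;  out=∅∪out(0)=∅
  fail(10) 'c': from fail(0)=0 chase 'c': 0 ⇒ 0;  out=∅∪out(0)=∅
  fail(15) 'b': from fail(0)=0 chase 'b': 0 ⇒ 0;  out=∅∪out(0)=∅
  fail(2) 'ec': from fail(1)=0 chase 'c': 0 ⇒ 10;  out={0}∪out(10)={0}
  fail(5) 'dd': from fail(4)=0 chase 'd': 0 ⇒ 4;  out=∅∪out(4)=∅
  fail(9) 'ea': from fail(1)=0 chase 'a': 0 ⇒ 3;  out={3}∪out(3)={1,3}
  fail(11) 'ce': from fail(10)=0 chase 'e': 0 ⇒ 1;  out=∅∪out(1)=∅
  fail(16) 'bd': from fail(15)=0 chase 'd': 0 ⇒ 4;  out=∅∪out(4)=∅
  fail(6) 'ddd': from fail(5)=4 chase 'd': 4 ⇒ 5;  out=∅∪out(5)=∅
  fail(12) 'cec': from fail(11)=1 chase 'c': 1 ⇒ 2;  out={4}∪out(2)={0,4}
  fail(13) 'eae': from fail(9)=3 chase 'e': 3→0 ⇒ 1;  out=∅∪out(1)=∅
  fail(17) 'bdb': from fail(16)=4 chase 'b': 4→0 ⇒ 15;  out=∅∪out(15)=∅
  fail(7) 'dddb': from fail(6)=5 chase 'b': 5→4→0 ⇒ 15;  out=∅∪out(15)=∅
  fail(14) 'eaec': from fail(13)=1 chase 'c': 1 ⇒ 2;  out={5}∪out(2)={0,5}
  fail(18) 'bdbe': from fail(17)=15 chase 'e': 15→0 ⇒ 1;  out=∅∪out(1)=∅
  fail(8) 'dddbb': from fail(7)=15 chase 'b': 15→0 ⇒ 15;  out={2}∪out(15)={2}
  fail(19) 'bdbeb': from fail(18)=1 chase 'b': 1→0 ⇒ 15;  out=∅∪out(15)=∅
  fail(20) 'bdbebd': from fail(19)=15 chase 'd': 15 ⇒ 16;  out={6}∪out(16)={6}

Run:
pos 0 'b': at 15
pos 1 'd': at 16
pos 2 'b': at 17
pos 3 'e': at 18
pos 4 'b': at 19
pos 5 'd': at 20  emit P6@[0:5]
pos 6 'e': at 1 ·f
pos 7 'a': at 9  emit P1@[7:7],P3@[6:7]
pos 8 'e': at 13
pos 9 'c': at 14  emit P0@[8:9],P5@[6:9]
pos 10 'd': at 4 ·f
pos 11 'a': at 3 ·f  emit P1@[11:11]
pos 12 'a': at 3 ·f  emit P1@[12:12]
pos 13 'a': at 3 ·f  emit P1@[13:13]
pos 14 'a': at 3 ·f  emit P1@[14:14]
pos 15 'd': at 4 ·f
pos 16 'e': at 1 ·f
pos 17 'a': at 9  emit P1@[17:17],P3@[16:17]
pos 18 'e': at 13
pos 19 'c': at 14  emit P0@[18:19],P5@[16:19]
pos 20 'b': at 15 ·f
pos 21 'd': at 16
pos 22 'e': at 1 ·f
pos 23 'a': at 9  emit P1@[23:23],P3@[22:23]
pos 24 'b': at 15 ·f
pos 25 'a': at 3 ·f  emit P1@[25:25]
pos 26 'd': at 4 ·f
pos 27 'c': at 10 ·f

Matches: [[5,6],[7,1],[7,3],[9,0],[9,5],[11,1],[12,1],[13,1],[14,1],[17,1],[17,3],[19,0],[19,5],[23,1],[23,3],[25,1]]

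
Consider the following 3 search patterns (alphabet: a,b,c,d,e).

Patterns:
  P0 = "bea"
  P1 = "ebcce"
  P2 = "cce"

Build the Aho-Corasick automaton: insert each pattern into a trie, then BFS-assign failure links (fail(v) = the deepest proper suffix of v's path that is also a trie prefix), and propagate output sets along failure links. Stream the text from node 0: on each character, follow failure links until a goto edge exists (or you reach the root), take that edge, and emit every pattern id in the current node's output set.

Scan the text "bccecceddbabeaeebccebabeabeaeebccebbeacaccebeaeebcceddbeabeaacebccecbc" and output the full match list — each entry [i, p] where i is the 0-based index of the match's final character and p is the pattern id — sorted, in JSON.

Construct AC machine:
Trie nodes:
  n0 'ε': b→1 c→9 e→4
  n1 'b': e→2
  n2 'be': a→3
  n3 'bea': ·  [P0 ends]
  n4 'e': b→5
  n5 'eb': c→6
  n6 'ebc': c→7
  n7 'ebcc': e→8
  n8 'ebcce': ·  [P1 ends]
  n9 'c': c→10
  n10 'cc': e→11
  n11 'cce': ·  [P2 ends]

Failure links (BFS by depth):
  fail(1) 'b': from fail(0)=0 chase 'b': 0 ⇒ 0;  out=∅∪out(0)=∅
  fail(4) 'e': from fail(0)=0 chase 'e': 0 ⇒ 0;  out=∅∪out(0)=∅
  fail(9) 'c': from fail(0)=0 chase 'c': 0 ⇒ 0;  out=∅∪out(0)=∅
  fail(2) 'be': from fail(1)=0 chase 'e': 0 ⇒ 4;  out=∅∪out(4)=∅
  fail(5) 'eb': from fail(4)=0 chase 'b': 0 ⇒ 1;  out=∅∪out(1)=∅
  fail(10) 'cc': from fail(9)=0 chase 'c': 0 ⇒ 9;  out=∅∪out(9)=∅
  fail(3) 'bea': from fail(2)=4 chase 'a': 4→0 ⇒ 0;  out={0}∪out(0)={0}
  fail(6) 'ebc': from fail(5)=1 chase 'c': 1→0 ⇒ 9;  out=∅∪out(9)=∅
  fail(11) 'cce': from fail(10)=9 chase 'e': 9→0 ⇒ 4;  out={2}∪out(4)={2}
  fail(7) 'ebcc': from fail(6)=9 chase 'c': 9 ⇒ 10;  out=∅∪out(10)=∅
  fail(8) 'ebcce': from fail(7)=10 chase 'e': 10 ⇒ 11;  out={1}∪out(11)={1,2}

Run:
[0] read 'b'  n0⇒n1
[1] read 'c'  n1⇒n9 ·f
[2] read 'c'  n9⇒n10
[3] read 'e'  n10⇒n11  emit P2@[1:3]
[4] read 'c'  n11⇒n9 ·f
[5] read 'c'  n9⇒n10
[6] read 'e'  n10⇒n11  emit P2@[4:6]
[7] read 'd'  n11⇒n0 ·f
[8] read 'd'  n0⇒n0
[9] read 'b'  n0⇒n1
[10] read 'a'  n1⇒n0 ·f
[11] read 'b'  n0⇒n1
[12] read 'e'  n1⇒n2
[13] read 'a'  n2⇒n3  emit P0@[11:13]
[14] read 'e'  n3⇒n4 ·f
[15] read 'e'  n4⇒n4 ·f
[16] read 'b'  n4⇒n5
[17] read 'c'  n5⇒n6
[18] read 'c'  n6⇒n7
[19] read 'e'  n7⇒n8  emit P1@[15:19],P2@[17:19]
[20] read 'b'  n8⇒n5 ·f
[21] read 'a'  n5⇒n0 ·f
[22] read 'b'  n0⇒n1
[23] read 'e'  n1⇒n2
[24] read 'a'  n2⇒n3  emit P0@[22:24]
[25] read 'b'  n3⇒n1 ·f
[26] read 'e'  n1⇒n2
[27] read 'a'  n2⇒n3  emit P0@[25:27]
[28] read 'e'  n3⇒n4 ·f
[29] read 'e'  n4⇒n4 ·f
[30] read 'b'  n4⇒n5
[31] read 'c'  n5⇒n6
[32] read 'c'  n6⇒n7
[33] read 'e'  n7⇒n8  emit P1@[29:33],P2@[31:33]
[34] read 'b'  n8⇒n5 ·f
[35] read 'b'  n5⇒n1 ·f
[36] read 'e'  n1⇒n2
[37] read 'a'  n2⇒n3  emit P0@[35:37]
[38] read 'c'  n3⇒n9 ·f
[39] read 'a'  n9⇒n0 ·f
[40] read 'c'  n0⇒n9
[41] read 'c'  n9⇒n10
[42] read 'e'  n10⇒n11  emit P2@[40:42]
[43] read 'b'  n11⇒n5 ·f
[44] read 'e'  n5⇒n2 ·f
[45] read 'a'  n2⇒n3  emit P0@[43:45]
[46] read 'e'  n3⇒n4 ·f
[47] read 'e'  n4⇒n4 ·f
[48] read 'b'  n4⇒n5
[49] read 'c'  n5⇒n6
[50] read 'c'  n6⇒n7
[51] read 'e'  n7⇒n8  emit P1@[47:51],P2@[49:51]
[52] read 'd'  n8⇒n0 ·f
[53] read 'd'  n0⇒n0
[54] read 'b'  n0⇒n1
[55] read 'e'  n1⇒n2
[56] read 'a'  n2⇒n3  emit P0@[54:56]
[57] read 'b'  n3⇒n1 ·f
[58] read 'e'  n1⇒n2
[59] read 'a'  n2⇒n3  emit P0@[57:59]
[60] read 'a'  n3⇒n0 ·f
[61] read 'c'  n0⇒n9
[62] read 'e'  n9⇒n4 ·f
[63] read 'b'  n4⇒n5
[64] read 'c'  n5⇒n6
[65] read 'c'  n6⇒n7
[66] read 'e'  n7⇒n8  emit P1@[62:66],P2@[64:66]
[67] read 'c'  n8⇒n9 ·f
[68] read 'b'  n9⇒n1 ·f
[69] read 'c'  n1⇒n9 ·f

Matches: [[3,2],[6,2],[13,0],[19,1],[19,2],[24,0],[27,0],[33,1],[33,2],[37,0],[42,2],[45,0],[51,1],[51,2],[56,0],[59,0],[66,1],[66,2]]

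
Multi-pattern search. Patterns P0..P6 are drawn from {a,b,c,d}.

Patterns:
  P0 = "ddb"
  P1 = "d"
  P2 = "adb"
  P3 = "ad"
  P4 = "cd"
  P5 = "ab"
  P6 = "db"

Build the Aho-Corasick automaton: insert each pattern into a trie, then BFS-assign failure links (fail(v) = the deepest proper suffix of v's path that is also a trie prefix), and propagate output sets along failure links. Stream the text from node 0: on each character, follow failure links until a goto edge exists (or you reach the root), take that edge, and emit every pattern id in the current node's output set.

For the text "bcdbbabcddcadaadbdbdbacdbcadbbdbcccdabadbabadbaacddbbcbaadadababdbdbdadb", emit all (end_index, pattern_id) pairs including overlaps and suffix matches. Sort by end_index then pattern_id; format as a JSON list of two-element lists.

Construct AC machine:
Trie (insert patterns):
  0='ε' goto a→4 c→7 d→1
  1='d' goto b→10 d→2  ←P1
  2='dd' goto b→3
  3='ddb' goto ·  ←P0
  4='a' goto b→9 d→5
  5='ad' goto b→6  ←P3
  6='adb' goto ·  ←P2
  7='c' goto d→8
  8='cd' goto ·  ←P4
  9='ab' goto ·  ←P5
  10='db' goto ·  ←P6

Failure links (BFS by depth):
  fail(1) 'd': from fail(0)=0 chase 'd': 0 ⇒ 0;  out={1}∪out(0)={1}
  fail(4) 'a': from fail(0)=0 chase 'a': 0 ⇒ 0;  out=∅∪out(0)=∅
  fail(7) 'c': from fail(0)=0 chase 'c': 0 ⇒ 0;  out=∅∪out(0)=∅
  fail(2) 'dd': from fail(1)=0 chase 'd': 0 ⇒ 1;  out=∅∪out(1)={1}
  fail(5) 'ad': from fail(4)=0 chase 'd': 0 ⇒ 1;  out={3}∪out(1)={1,3}
  fail(8) 'cd': from fail(7)=0 chase 'd': 0 ⇒ 1;  out={4}∪out(1)={1,4}
  fail(9) 'ab': from fail(4)=0 chase 'b': 0 ⇒ 0;  out={5}∪out(0)={5}
  fail(10) 'db': from fail(1)=0 chase 'b': 0 ⇒ 0;  out={6}∪out(0)={6}
  fail(3) 'ddb': from fail(2)=1 chase 'b': 1 ⇒ 10;  out={0}∪out(10)={0,6}
  fail(6) 'adb': from fail(5)=1 chase 'b': 1 ⇒ 10;  out={2}∪out(10)={2,6}

Scan:
i=0 'b': node 0→0
i=1 'c': node 0→7
i=2 'd': node 7→8  ** P1@[2:2],P4@[1:2]
i=3 'b': node 8→10 ·f  ** P6@[2:3]
i=4 'b': node 10→0 ·f
i=5 'a': node 0→4
i=6 'b': node 4→9  ** P5@[5:6]
i=7 'c': node 9→7 ·f
i=8 'd': node 7→8  ** P1@[8:8],P4@[7:8]
i=9 'd': node 8→2 ·f  ** P1@[9:9]
i=10 'c': node 2→7 ·f
i=11 'a': node 7→4 ·f
i=12 'd': node 4→5  ** P1@[12:12],P3@[11:12]
i=13 'a': node 5→4 ·f
i=14 'a': node 4→4 ·f
i=15 'd': node 4→5  ** P1@[15:15],P3@[14:15]
i=16 'b': node 5→6  ** P2@[14:16],P6@[15:16]
i=17 'd': node 6→1 ·f  ** P1@[17:17]
i=18 'b': node 1→10  ** P6@[17:18]
i=19 'd': node 10→1 ·f  ** P1@[19:19]
i=20 'b': node 1→10  ** P6@[19:20]
i=21 'a': node 10→4 ·f
i=22 'c': node 4→7 ·f
i=23 'd': node 7→8  ** P1@[23:23],P4@[22:23]
i=24 'b': node 8→10 ·f  ** P6@[23:24]
i=25 'c': node 10→7 ·f
i=26 'a': node 7→4 ·f
i=27 'd': node 4→5  ** P1@[27:27],P3@[26:27]
i=28 'b': node 5→6  ** P2@[26:28],P6@[27:28]
i=29 'b': node 6→0 ·f
i=30 'd': node 0→1  ** P1@[30:30]
i=31 'b': node 1→10  ** P6@[30:31]
i=32 'c': node 10→7 ·f
i=33 'c': node 7→7 ·f
i=34 'c': node 7→7 ·f
i=35 'd': node 7→8  ** P1@[35:35],P4@[34:35]
i=36 'a': node 8→4 ·f
i=37 'b': node 4→9  ** P5@[36:37]
i=38 'a': node 9→4 ·f
i=39 'd': node 4→5  ** P1@[39:39],P3@[38:39]
i=40 'b': node 5→6  ** P2@[38:40],P6@[39:40]
i=41 'a': node 6→4 ·f
i=42 'b': node 4→9  ** P5@[41:42]
i=43 'a': node 9→4 ·f
i=44 'd': node 4→5  ** P1@[44:44],P3@[43:44]
i=45 'b': node 5→6  ** P2@[43:45],P6@[44:45]
i=46 'a': node 6→4 ·f
i=47 'a': node 4→4 ·f
i=48 'c': node 4→7 ·f
i=49 'd': node 7→8  ** P1@[49:49],P4@[48:49]
i=50 'd': node 8→2 ·f  ** P1@[50:50]
i=51 'b': node 2→3  ** P0@[49:51],P6@[50:51]
i=52 'b': node 3→0 ·f
i=53 'c': node 0→7
i=54 'b': node 7→0 ·f
i=55 'a': node 0→4
i=56 'a': node 4→4 ·f
i=57 'd': node 4→5  ** P1@[57:57],P3@[56:57]
i=58 'a': node 5→4 ·f
i=59 'd': node 4→5  ** P1@[59:59],P3@[58:59]
i=60 'a': node 5→4 ·f
i=61 'b': node 4→9  ** P5@[60:61]
i=62 'a': node 9→4 ·f
i=63 'b': node 4→9  ** P5@[62:63]
i=64 'd': node 9→1 ·f  ** P1@[64:64]
i=65 'b': node 1→10  ** P6@[64:65]
i=66 'd': node 10→1 ·f  ** P1@[66:66]
i=67 'b': node 1→10  ** P6@[66:67]
i=68 'd': node 10→1 ·f  ** P1@[68:68]
i=69 'a': node 1→4 ·f
i=70 'd': node 4→5  ** P1@[70:70],P3@[69:70]
i=71 'b': node 5→6  ** P2@[69:71],P6@[70:71]

Result: [[2,1],[2,4],[3,6],[6,5],[8,1],[8,4],[9,1],[12,1],[12,3],[15,1],[15,3],[16,2],[16,6],[17,1],[18,6],[19,1],[20,6],[23,1],[23,4],[24,6],[27,1],[27,3],[28,2],[28,6],[30,1],[31,6],[35,1],[35,4],[37,5],[39,1],[39,3],[40,2],[40,6],[42,5],[44,1],[44,3],[45,2],[45,6],[49,1],[49,4],[50,1],[51,0],[51,6],[57,1],[57,3],[59,1],[59,3],[61,5],[63,5],[64,1],[65,6],[66,1],[67,6],[68,1],[70,1],[70,3],[71,2],[71,6]]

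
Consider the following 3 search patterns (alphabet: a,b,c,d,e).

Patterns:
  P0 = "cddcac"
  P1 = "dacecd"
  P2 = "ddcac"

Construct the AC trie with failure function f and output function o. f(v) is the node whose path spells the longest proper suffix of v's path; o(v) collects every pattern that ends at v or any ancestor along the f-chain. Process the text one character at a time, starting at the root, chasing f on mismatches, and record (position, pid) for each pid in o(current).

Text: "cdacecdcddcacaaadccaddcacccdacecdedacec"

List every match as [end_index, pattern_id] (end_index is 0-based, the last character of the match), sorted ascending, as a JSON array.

Build:
Trie nodes:
  n0 'ε': c→1 d→7
  n1 'c': d→2
  n2 'cd': d→3
  n3 'cdd': c→4
  n4 'cddc': a→5
  n5 'cddca': c→6
  n6 'cddcac': ·  ←P0
  n7 'd': a→8 d→13
  n8 'da': c→9
  n9 'dac': e→10
  n10 'dace': c→11
  n11 'dacec': d→12
  n12 'dacecd': ·  ←P1
  n13 'dd': c→14
  n14 'ddc': a→15
  n15 'ddca': c→16
  n16 'ddcac': ·  ←P2

Failure links (BFS by depth):
  n1('c'): parent n0 fail=0; on 'c' 0 → fail=0;  out ∅∪∅=∅
  n7('d'): parent n0 fail=0; on 'd' 0 → fail=0;  out ∅∪∅=∅
  n2('cd'): parent n1 fail=0; on 'd' 0 → fail=7;  out ∅∪∅=∅
  n8('da'): parent n7 fail=0; on 'a' 0 → fail=0;  out ∅∪∅=∅
  n13('dd'): parent n7 fail=0; on 'd' 0 → fail=7;  out ∅∪∅=∅
  n3('cdd'): parent n2 fail=7; on 'd' 7 → fail=13;  out ∅∪∅=∅
  n9('dac'): parent n8 fail=0; on 'c' 0 → fail=1;  out ∅∪∅=∅
  n14('ddc'): parent n13 fail=7; on 'c' 7→0 → fail=1;  out ∅∪∅=∅
  n4('cddc'): parent n3 fail=13; on 'c' 13 → fail=14;  out ∅∪∅=∅
  n10('dace'): parent n9 fail=1; on 'e' 1→0 → fail=0;  out ∅∪∅=∅
  n15('ddca'): parent n14 fail=1; on 'a' 1→0 → fail=0;  out ∅∪∅=∅
  n5('cddca'): parent n4 fail=14; on 'a' 14 → fail=15;  out ∅∪∅=∅
  n11('dacec'): parent n10 fail=0; on 'c' 0 → fail=1;  out ∅∪∅=∅
  n16('ddcac'): parent n15 fail=0; on 'c' 0 → fail=1;  out {2}∪∅={2}
  n6('cddcac'): parent n5 fail=15; on 'c' 15 → fail=16;  out {0}∪{2}={0,2}
  n12('dacecd'): parent n11 fail=1; on 'd' 1 → fail=2;  out {1}∪∅={1}

Run:
i=0 'c': node 0→1
i=1 'd': node 1→2
i=2 'a': node 2→8 (fail-walked)
i=3 'c': node 8→9
i=4 'e': node 9→10
i=5 'c': node 10→11
i=6 'd': node 11→12  ** P1@[1:6]
i=7 'c': node 12→1 (fail-walked)
i=8 'd': node 1→2
i=9 'd': node 2→3
i=10 'c': node 3→4
i=11 'a': node 4→5
i=12 'c': node 5→6  ** P0@[7:12],P2@[8:12]
i=13 'a': node 6→0 (fail-walked)
i=14 'a': node 0→0
i=15 'a': node 0→0
i=16 'd': node 0→7
i=17 'c': node 7→1 (fail-walked)
i=18 'c': node 1→1 (fail-walked)
i=19 'a': node 1→0 (fail-walked)
i=20 'd': node 0→7
i=21 'd': node 7→13
i=22 'c': node 13→14
i=23 'a': node 14→15
i=24 'c': node 15→16  ** P2@[20:24]
i=25 'c': node 16→1 (fail-walked)
i=26 'c': node 1→1 (fail-walked)
i=27 'd': node 1→2
i=28 'a': node 2→8 (fail-walked)
i=29 'c': node 8→9
i=30 'e': node 9→10
i=31 'c': node 10→11
i=32 'd': node 11→12  ** P1@[27:32]
i=33 'e': node 12→0 (fail-walked)
i=34 'd': node 0→7
i=35 'a': node 7→8
i=36 'c': node 8→9
i=37 'e': node 9→10
i=38 'c': node 10→11

Matches: [[6,1],[12,0],[12,2],[24,2],[32,1]]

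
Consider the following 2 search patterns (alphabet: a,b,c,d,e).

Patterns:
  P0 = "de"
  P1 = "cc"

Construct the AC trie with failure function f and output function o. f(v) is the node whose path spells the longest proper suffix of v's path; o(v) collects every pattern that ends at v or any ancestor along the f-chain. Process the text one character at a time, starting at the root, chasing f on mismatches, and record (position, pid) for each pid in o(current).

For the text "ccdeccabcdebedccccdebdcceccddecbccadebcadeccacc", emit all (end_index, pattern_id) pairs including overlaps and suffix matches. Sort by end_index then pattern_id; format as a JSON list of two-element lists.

Construct AC machine:
Trie (insert patterns):
  0='ε' goto c→3 d→1
  1='d' goto e→2
  2='de' goto ·  [P0 ends]
  3='c' goto c→4
  4='cc' goto ·  [P1 ends]

Failure links (BFS by depth):
  fail(1) 'd': from fail(0)=0 chase 'd': 0 ⇒ 0;  out=∅∪out(0)=∅
  fail(3) 'c': from fail(0)=0 chase 'c': 0 ⇒ 0;  out=∅∪out(0)=∅
  fail(2) 'de': from fail(1)=0 chase 'e': 0 ⇒ 0;  out={0}∪out(0)={0}
  fail(4) 'cc': from fail(3)=0 chase 'c': 0 ⇒ 3;  out={1}∪out(3)={1}

Run:
i=0 'c': node 0→3
i=1 'c': node 3→4  ** P1@[0:1]
i=2 'd': node 4→1 (via fail)
i=3 'e': node 1→2  ** P0@[2:3]
i=4 'c': node 2→3 (via fail)
i=5 'c': node 3→4  ** P1@[4:5]
i=6 'a': node 4→0 (via fail)
i=7 'b': node 0→0
i=8 'c': node 0→3
i=9 'd': node 3→1 (via fail)
i=10 'e': node 1→2  ** P0@[9:10]
i=11 'b': node 2→0 (via fail)
i=12 'e': node 0→0
i=13 'd': node 0→1
i=14 'c': node 1→3 (via fail)
i=15 'c': node 3→4  ** P1@[14:15]
i=16 'c': node 4→4 (via fail)  ** P1@[15:16]
i=17 'c': node 4→4 (via fail)  ** P1@[16:17]
i=18 'd': node 4→1 (via fail)
i=19 'e': node 1→2  ** P0@[18:19]
i=20 'b': node 2→0 (via fail)
i=21 'd': node 0→1
i=22 'c': node 1→3 (via fail)
i=23 'c': node 3→4  ** P1@[22:23]
i=24 'e': node 4→0 (via fail)
i=25 'c': node 0→3
i=26 'c': node 3→4  ** P1@[25:26]
i=27 'd': node 4→1 (via fail)
i=28 'd': node 1→1 (via fail)
i=29 'e': node 1→2  ** P0@[28:29]
i=30 'c': node 2→3 (via fail)
i=31 'b': node 3→0 (via fail)
i=32 'c': node 0→3
i=33 'c': node 3→4  ** P1@[32:33]
i=34 'a': node 4→0 (via fail)
i=35 'd': node 0→1
i=36 'e': node 1→2  ** P0@[35:36]
i=37 'b': node 2→0 (via fail)
i=38 'c': node 0→3
i=39 'a': node 3→0 (via fail)
i=40 'd': node 0→1
i=41 'e': node 1→2  ** P0@[40:41]
i=42 'c': node 2→3 (via fail)
i=43 'c': node 3→4  ** P1@[42:43]
i=44 'a': node 4→0 (via fail)
i=45 'c': node 0→3
i=46 'c': node 3→4  ** P1@[45:46]

All matches (sorted): [[1,1],[3,0],[5,1],[10,0],[15,1],[16,1],[17,1],[19,0],[23,1],[26,1],[29,0],[33,1],[36,0],[41,0],[43,1],[46,1]]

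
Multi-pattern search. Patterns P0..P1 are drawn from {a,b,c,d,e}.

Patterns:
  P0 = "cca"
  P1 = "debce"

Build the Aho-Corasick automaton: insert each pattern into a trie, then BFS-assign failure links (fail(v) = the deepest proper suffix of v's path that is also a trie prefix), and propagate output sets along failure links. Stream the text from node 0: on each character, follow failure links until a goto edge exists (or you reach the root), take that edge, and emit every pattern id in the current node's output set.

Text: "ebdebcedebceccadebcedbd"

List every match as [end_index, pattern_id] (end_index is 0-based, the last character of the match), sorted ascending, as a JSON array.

Build automaton:
Trie nodes:
  0='ε' goto c→1 d→4
  1='c' goto c→2
  2='cc' goto a→3
  3='cca' goto ·  [P0 ends]
  4='d' goto e→5
  5='de' goto b→6
  6='deb' goto c→7
  7='debc' goto e→8
  8='debce' goto ·  [P1 ends]

Failure links (BFS by depth):
  n1('c'): parent n0 fail=0; on 'c' 0 → fail=0;  out ∅∪∅=∅
  n4('d'): parent n0 fail=0; on 'd' 0 → fail=0;  out ∅∪∅=∅
  n2('cc'): parent n1 fail=0; on 'c' 0 → fail=1;  out ∅∪∅=∅
  n5('de'): parent n4 fail=0; on 'e' 0 → fail=0;  out ∅∪∅=∅
  n3('cca'): parent n2 fail=1; on 'a' 1→0 → fail=0;  out {0}∪∅={0}
  n6('deb'): parent n5 fail=0; on 'b' 0 → fail=0;  out ∅∪∅=∅
  n7('debc'): parent n6 fail=0; on 'c' 0 → fail=1;  out ∅∪∅=∅
  n8('debce'): parent n7 fail=1; on 'e' 1→0 → fail=0;  out {1}∪∅={1}

Text stream:
i=0 'e': node 0→0
i=1 'b': node 0→0
i=2 'd': node 0→4
i=3 'e': node 4→5
i=4 'b': node 5→6
i=5 'c': node 6→7
i=6 'e': node 7→8  → match P1@[2:6]
i=7 'd': node 8→4 (via fail)
i=8 'e': node 4→5
i=9 'b': node 5→6
i=10 'c': node 6→7
i=11 'e': node 7→8  → match P1@[7:11]
i=12 'c': node 8→1 (via fail)
i=13 'c': node 1→2
i=14 'a': node 2→3  → match P0@[12:14]
i=15 'd': node 3→4 (via fail)
i=16 'e': node 4→5
i=17 'b': node 5→6
i=18 'c': node 6→7
i=19 'e': node 7→8  → match P1@[15:19]
i=20 'd': node 8→4 (via fail)
i=21 'b': node 4→0 (via fail)
i=22 'd': node 0→4

All matches (sorted): [[6,1],[11,1],[14,0],[19,1]]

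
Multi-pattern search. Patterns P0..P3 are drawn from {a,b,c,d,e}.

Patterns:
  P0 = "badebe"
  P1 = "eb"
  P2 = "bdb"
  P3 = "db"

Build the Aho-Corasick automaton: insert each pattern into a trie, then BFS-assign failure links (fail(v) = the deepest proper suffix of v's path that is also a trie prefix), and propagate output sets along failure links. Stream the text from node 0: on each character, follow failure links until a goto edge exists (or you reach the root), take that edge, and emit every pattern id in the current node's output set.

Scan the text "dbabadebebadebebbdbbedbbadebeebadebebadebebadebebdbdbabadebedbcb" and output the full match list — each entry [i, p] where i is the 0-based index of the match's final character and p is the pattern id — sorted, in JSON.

Build automaton:
Trie (insert patterns):
  n0 'ε': b→1 d→11 e→7
  n1 'b': a→2 d→9
  n2 'ba': d→3
  n3 'bad': e→4
  n4 'bade': b→5
  n5 'badeb': e→6
  n6 'badebe': ·  ←P0
  n7 'e': b→8
  n8 'eb': ·  ←P1
  n9 'bd': b→10
  n10 'bdb': ·  ←P2
  n11 'd': b→12
  n12 'db': ·  ←P3

Failure links (BFS by depth):
  fail(1) 'b': from fail(0)=0 chase 'b': 0 ⇒ 0;  out=∅∪out(0)=∅
  fail(7) 'e': from fail(0)=0 chase 'e': 0 ⇒ 0;  out=∅∪out(0)=∅
  fail(11) 'd': from fail(0)=0 chase 'd': 0 ⇒ 0;  out=∅∪out(0)=∅
  fail(2) 'ba': from fail(1)=0 chase 'a': 0 ⇒ 0;  out=∅∪out(0)=∅
  fail(8) 'eb': from fail(7)=0 chase 'b': 0 ⇒ 1;  out={1}∪out(1)={1}
  fail(9) 'bd': from fail(1)=0 chase 'd': 0 ⇒ 11;  out=∅∪out(11)=∅
  fail(12) 'db': from fail(11)=0 chase 'b': 0 ⇒ 1;  out={3}∪out(1)={3}
  fail(3) 'bad': from fail(2)=0 chase 'd': 0 ⇒ 11;  out=∅∪out(11)=∅
  fail(10) 'bdb': from fail(9)=11 chase 'b': 11 ⇒ 12;  out={2}∪out(12)={2,3}
  fail(4) 'bade': from fail(3)=11 chase 'e': 11→0 ⇒ 7;  out=∅∪out(7)=∅
  fail(5) 'badeb': from fail(4)=7 chase 'b': 7 ⇒ 8;  out=∅∪out(8)={1}
  fail(6) 'badebe': from fail(5)=8 chase 'e': 8→1→0 ⇒ 7;  out={0}∪out(7)={0}

Run:
i=0 'd': node 0→11
i=1 'b': node 11→12  → match P3@[0:1]
i=2 'a': node 12→2 ·f
i=3 'b': node 2→1 ·f
i=4 'a': node 1→2
i=5 'd': node 2→3
i=6 'e': node 3→4
i=7 'b': node 4→5  → match P1@[6:7]
i=8 'e': node 5→6  → match P0@[3:8]
i=9 'b': node 6→8 ·f  → match P1@[8:9]
i=10 'a': node 8→2 ·f
i=11 'd': node 2→3
i=12 'e': node 3→4
i=13 'b': node 4→5  → match P1@[12:13]
i=14 'e': node 5→6  → match P0@[9:14]
i=15 'b': node 6→8 ·f  → match P1@[14:15]
i=16 'b': node 8→1 ·f
i=17 'd': node 1→9
i=18 'b': node 9→10  → match P2@[16:18],P3@[17:18]
i=19 'b': node 10→1 ·f
i=20 'e': node 1→7 ·f
i=21 'd': node 7→11 ·f
i=22 'b': node 11→12  → match P3@[21:22]
i=23 'b': node 12→1 ·f
i=24 'a': node 1→2
i=25 'd': node 2→3
i=26 'e': node 3→4
i=27 'b': node 4→5  → match P1@[26:27]
i=28 'e': node 5→6  → match P0@[23:28]
i=29 'e': node 6→7 ·f
i=30 'b': node 7→8  → match P1@[29:30]
i=31 'a': node 8→2 ·f
i=32 'd': node 2→3
i=33 'e': node 3→4
i=34 'b': node 4→5  → match P1@[33:34]
i=35 'e': node 5→6  → match P0@[30:35]
i=36 'b': node 6→8 ·f  → match P1@[35:36]
i=37 'a': node 8→2 ·f
i=38 'd': node 2→3
i=39 'e': node 3→4
i=40 'b': node 4→5  → match P1@[39:40]
i=41 'e': node 5→6  → match P0@[36:41]
i=42 'b': node 6→8 ·f  → match P1@[41:42]
i=43 'a': node 8→2 ·f
i=44 'd': node 2→3
i=45 'e': node 3→4
i=46 'b': node 4→5  → match P1@[45:46]
i=47 'e': node 5→6  → match P0@[42:47]
i=48 'b': node 6→8 ·f  → match P1@[47:48]
i=49 'd': node 8→9 ·f
i=50 'b': node 9→10  → match P2@[48:50],P3@[49:50]
i=51 'd': node 10→9 ·f
i=52 'b': node 9→10  → match P2@[50:52],P3@[51:52]
i=53 'a': node 10→2 ·f
i=54 'b': node 2→1 ·f
i=55 'a': node 1→2
i=56 'd': node 2→3
i=57 'e': node 3→4
i=58 'b': node 4→5  → match P1@[57:58]
i=59 'e': node 5→6  → match P0@[54:59]
i=60 'd': node 6→11 ·f
i=61 'b': node 11→12  → match P3@[60:61]
i=62 'c': node 12→0 ·f
i=63 'b': node 0→1

Matches: [[1,3],[7,1],[8,0],[9,1],[13,1],[14,0],[15,1],[18,2],[18,3],[22,3],[27,1],[28,0],[30,1],[34,1],[35,0],[36,1],[40,1],[41,0],[42,1],[46,1],[47,0],[48,1],[50,2],[50,3],[52,2],[52,3],[58,1],[59,0],[61,3]]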